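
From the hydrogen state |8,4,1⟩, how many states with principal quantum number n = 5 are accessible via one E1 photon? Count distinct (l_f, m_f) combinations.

E1 requires Δl = ±1, so l_f ∈ {3, 5}; with 0 ≤ l_f ≤ n_f−1 = 4, the allowed l_f values are {3}.
For l_f = 3: m_f ∈ {m_i−1, m_i, m_i+1} ∩ [−3, 3] = {0, 1, 2} → 3 states.
Total: 3.

3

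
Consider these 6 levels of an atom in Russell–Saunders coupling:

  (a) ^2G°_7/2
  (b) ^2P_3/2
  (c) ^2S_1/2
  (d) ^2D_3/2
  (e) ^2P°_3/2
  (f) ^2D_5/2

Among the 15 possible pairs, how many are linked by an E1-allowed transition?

(a)–(b): forbidden (ΔL, ΔJ).
(a)–(c): forbidden (ΔL, ΔJ).
(a)–(d): forbidden (ΔL, ΔJ).
(a)–(e): forbidden (parity, ΔL, ΔJ).
(a)–(f): forbidden (ΔL).
(b)–(c): forbidden (parity).
(b)–(d): forbidden (parity).
(b)–(e): allowed.
(b)–(f): forbidden (parity).
(c)–(d): forbidden (parity, ΔL).
(c)–(e): allowed.
(c)–(f): forbidden (parity, ΔL, ΔJ).
(d)–(e): allowed.
(d)–(f): forbidden (parity).
(e)–(f): allowed.
Allowed pairs: 4 of 15.

4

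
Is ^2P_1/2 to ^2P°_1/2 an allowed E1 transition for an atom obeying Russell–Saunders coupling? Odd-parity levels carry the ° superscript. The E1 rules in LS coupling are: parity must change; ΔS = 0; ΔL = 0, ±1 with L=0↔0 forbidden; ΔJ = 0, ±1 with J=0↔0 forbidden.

allowed

ΔJ = 0, ±1 (not J=0↔0): J: 1/2 → 1/2, ΔJ = +0 — ✓.
ΔS = 0: S: 1/2 → 1/2 — ✓.
ΔL = 0, ±1 (not L=0↔0): L: 1 → 1, ΔL = +0 — ✓.
Parity must change: even → odd — ✓.
All four E1 rules are satisfied.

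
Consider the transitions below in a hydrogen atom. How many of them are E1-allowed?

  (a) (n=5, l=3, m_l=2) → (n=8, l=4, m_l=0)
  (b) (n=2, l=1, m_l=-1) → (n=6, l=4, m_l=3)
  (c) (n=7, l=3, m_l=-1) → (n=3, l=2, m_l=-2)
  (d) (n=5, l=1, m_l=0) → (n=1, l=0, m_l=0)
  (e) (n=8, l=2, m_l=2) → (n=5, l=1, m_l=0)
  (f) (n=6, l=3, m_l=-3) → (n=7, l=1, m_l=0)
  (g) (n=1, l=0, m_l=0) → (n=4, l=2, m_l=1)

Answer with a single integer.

(a) forbidden — Δm_l = -2 (E1 requires Δm_l = 0, ±1)
(b) forbidden — Δl = +3 (E1 requires Δl = ±1); Δm_l = +4 (E1 requires Δm_l = 0, ±1)
(c) allowed
(d) allowed
(e) forbidden — Δm_l = -2 (E1 requires Δm_l = 0, ±1)
(f) forbidden — Δl = -2 (E1 requires Δl = ±1); Δm_l = +3 (E1 requires Δm_l = 0, ±1)
(g) forbidden — Δl = +2 (E1 requires Δl = ±1)
Total allowed: 2 of 7.

2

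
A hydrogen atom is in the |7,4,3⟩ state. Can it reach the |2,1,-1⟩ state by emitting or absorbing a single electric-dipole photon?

Initial l = 4, final l = 1, so Δl = -3. E1 requires Δl = ±1: fails.
Δm_l = -1 − (3) = -4. E1 requires Δm_l = 0, ±1: fails.
The transition is electric-dipole forbidden.

forbidden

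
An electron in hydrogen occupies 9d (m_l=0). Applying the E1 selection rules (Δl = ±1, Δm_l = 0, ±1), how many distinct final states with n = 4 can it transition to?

6

E1 requires Δl = ±1, so l_f ∈ {1, 3}; with 0 ≤ l_f ≤ n_f−1 = 3, the allowed l_f values are {1, 3}.
For l_f = 1: m_f ∈ {m_i−1, m_i, m_i+1} ∩ [−1, 1] = {-1, 0, 1} → 3 states.
For l_f = 3: m_f ∈ {m_i−1, m_i, m_i+1} ∩ [−3, 3] = {-1, 0, 1} → 3 states.
Total: 6.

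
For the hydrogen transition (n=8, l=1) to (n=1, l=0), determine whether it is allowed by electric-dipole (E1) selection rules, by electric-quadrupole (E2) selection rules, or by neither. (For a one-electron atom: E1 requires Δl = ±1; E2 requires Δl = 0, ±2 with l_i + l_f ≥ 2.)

E1

Δl = 0 − 1 = -1; l_i + l_f = 1.
E1 (Δl = ±1): satisfied.
E2 (Δl = 0,±2, l_i+l_f ≥ 2): not satisfied.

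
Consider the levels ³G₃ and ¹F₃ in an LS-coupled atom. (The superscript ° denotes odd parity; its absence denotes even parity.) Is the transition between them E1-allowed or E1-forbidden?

Initial level: S=1, L=4, J=3, parity even. Final level: S=0, L=3, J=3, parity even.
Parity must change: even → even — ✗.
ΔS = 0: S: 1 → 0 — ✗.
ΔL = 0, ±1 (not L=0↔0): L: 4 → 3, ΔL = -1 — ✓.
ΔJ = 0, ±1 (not J=0↔0): J: 3 → 3, ΔJ = +0 — ✓.
Rule(s) violated: parity, ΔS.

forbidden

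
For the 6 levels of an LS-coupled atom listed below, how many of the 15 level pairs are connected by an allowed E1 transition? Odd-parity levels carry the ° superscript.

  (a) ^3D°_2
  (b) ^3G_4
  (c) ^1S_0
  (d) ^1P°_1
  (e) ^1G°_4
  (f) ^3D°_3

1

(a)–(b): forbidden (ΔL, ΔJ).
(a)–(c): forbidden (ΔS, ΔL, ΔJ).
(a)–(d): forbidden (parity, ΔS).
(a)–(e): forbidden (parity, ΔS, ΔL, ΔJ).
(a)–(f): forbidden (parity).
(b)–(c): forbidden (parity, ΔS, ΔL, ΔJ).
(b)–(d): forbidden (ΔS, ΔL, ΔJ).
(b)–(e): forbidden (ΔS).
(b)–(f): forbidden (ΔL).
(c)–(d): allowed.
(c)–(e): forbidden (ΔL, ΔJ).
(c)–(f): forbidden (ΔS, ΔL, ΔJ).
(d)–(e): forbidden (parity, ΔL, ΔJ).
(d)–(f): forbidden (parity, ΔS, ΔJ).
(e)–(f): forbidden (parity, ΔS, ΔL).
Allowed pairs: 1 of 15.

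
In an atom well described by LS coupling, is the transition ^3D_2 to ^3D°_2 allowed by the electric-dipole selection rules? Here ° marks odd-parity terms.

Parity must change: even → odd — satisfied.
ΔS = 0: S: 1 → 1 — satisfied.
ΔL = 0, ±1 (not L=0↔0): L: 2 → 2, ΔL = +0 — satisfied.
ΔJ = 0, ±1 (not J=0↔0): J: 2 → 2, ΔJ = +0 — satisfied.
All four E1 rules are satisfied.

allowed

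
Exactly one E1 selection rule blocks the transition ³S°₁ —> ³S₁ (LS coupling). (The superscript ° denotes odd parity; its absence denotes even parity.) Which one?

the L=0 ↔ L=0 exclusion

ΔS = 0: S: 1 → 1 — ✓.
Parity must change: odd → even — ✓.
ΔL = 0, ±1 (not L=0↔0): L: 0 → 0, ΔL = +0 — ✗.
ΔJ = 0, ±1 (not J=0↔0): J: 1 → 1, ΔJ = +0 — ✓.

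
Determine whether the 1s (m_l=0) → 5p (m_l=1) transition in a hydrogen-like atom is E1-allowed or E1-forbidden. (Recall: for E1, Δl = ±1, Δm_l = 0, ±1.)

allowed

Δl = 1 − 0 = +1; the E1 rule Δl = ±1 is ✓.
Δm_l = 1 − (0) = +1. E1 requires Δm_l = 0, ±1: ✓.
All E1 selection rules are satisfied.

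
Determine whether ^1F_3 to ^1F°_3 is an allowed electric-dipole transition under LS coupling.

Initial level: S=0, L=3, J=3, parity even. Final level: S=0, L=3, J=3, parity odd.
Parity must change: even → odd — passes.
ΔS = 0: S: 0 → 0 — passes.
ΔL = 0, ±1 (not L=0↔0): L: 3 → 3, ΔL = +0 — passes.
ΔJ = 0, ±1 (not J=0↔0): J: 3 → 3, ΔJ = +0 — passes.
All four E1 rules are satisfied.

allowed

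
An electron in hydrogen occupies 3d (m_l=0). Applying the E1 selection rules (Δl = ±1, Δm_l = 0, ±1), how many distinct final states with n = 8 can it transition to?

E1 requires Δl = ±1, so l_f ∈ {1, 3}; with 0 ≤ l_f ≤ n_f−1 = 7, the allowed l_f values are {1, 3}.
For l_f = 1: m_f ∈ {m_i−1, m_i, m_i+1} ∩ [−1, 1] = {-1, 0, 1} → 3 states.
For l_f = 3: m_f ∈ {m_i−1, m_i, m_i+1} ∩ [−3, 3] = {-1, 0, 1} → 3 states.
Total: 6.

6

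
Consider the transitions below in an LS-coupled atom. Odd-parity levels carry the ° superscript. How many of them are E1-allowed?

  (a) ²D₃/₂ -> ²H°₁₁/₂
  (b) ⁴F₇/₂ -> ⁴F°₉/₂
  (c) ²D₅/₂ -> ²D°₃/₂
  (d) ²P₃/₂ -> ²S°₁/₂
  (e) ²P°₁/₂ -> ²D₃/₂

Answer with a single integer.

(a) forbidden (ΔL, ΔJ fail)
(b) allowed
(c) allowed
(d) allowed
(e) allowed
Total allowed: 4 of 5.

4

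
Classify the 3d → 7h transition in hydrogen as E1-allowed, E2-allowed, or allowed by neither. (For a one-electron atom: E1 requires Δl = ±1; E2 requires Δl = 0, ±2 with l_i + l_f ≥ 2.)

neither

Δl = 5 − 2 = +3; l_i + l_f = 7.
E1 (Δl = ±1): not satisfied.
E2 (Δl = 0,±2, l_i+l_f ≥ 2): not satisfied.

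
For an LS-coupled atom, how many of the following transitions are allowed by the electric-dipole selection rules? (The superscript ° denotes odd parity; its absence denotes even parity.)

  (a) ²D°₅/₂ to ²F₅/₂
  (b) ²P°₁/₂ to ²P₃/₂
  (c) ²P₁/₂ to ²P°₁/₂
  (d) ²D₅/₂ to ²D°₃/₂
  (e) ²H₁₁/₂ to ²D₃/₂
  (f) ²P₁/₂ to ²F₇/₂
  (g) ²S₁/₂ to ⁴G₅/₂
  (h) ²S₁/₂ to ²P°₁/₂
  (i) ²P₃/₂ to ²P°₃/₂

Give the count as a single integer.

(a) allowed
(b) allowed
(c) allowed
(d) allowed
(e) forbidden (parity, ΔL, ΔJ fail)
(f) forbidden (parity, ΔL, ΔJ fail)
(g) forbidden (parity, ΔS, ΔL, ΔJ fail)
(h) allowed
(i) allowed
Total allowed: 6 of 9.

6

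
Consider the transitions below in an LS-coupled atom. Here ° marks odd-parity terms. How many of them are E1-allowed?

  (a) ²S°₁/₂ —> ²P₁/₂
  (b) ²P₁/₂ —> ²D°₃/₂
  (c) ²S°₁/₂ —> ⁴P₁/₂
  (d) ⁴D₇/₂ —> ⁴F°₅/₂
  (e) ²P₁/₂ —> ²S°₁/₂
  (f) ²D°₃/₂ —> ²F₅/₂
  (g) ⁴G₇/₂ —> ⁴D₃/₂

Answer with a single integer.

(a) allowed
(b) allowed
(c) forbidden (ΔS fails)
(d) allowed
(e) allowed
(f) allowed
(g) forbidden (parity, ΔL, ΔJ fail)
Total allowed: 5 of 7.

5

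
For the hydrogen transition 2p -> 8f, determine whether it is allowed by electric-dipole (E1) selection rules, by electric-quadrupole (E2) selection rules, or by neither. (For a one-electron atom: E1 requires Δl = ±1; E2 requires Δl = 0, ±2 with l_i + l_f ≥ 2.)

Δl = 3 − 1 = +2; l_i + l_f = 4.
E1 (Δl = ±1): not satisfied.
E2 (Δl = 0,±2, l_i+l_f ≥ 2): satisfied.

E2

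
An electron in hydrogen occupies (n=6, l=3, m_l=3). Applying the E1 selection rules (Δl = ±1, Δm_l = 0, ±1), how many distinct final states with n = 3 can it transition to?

1

E1 requires Δl = ±1, so l_f ∈ {2, 4}; with 0 ≤ l_f ≤ n_f−1 = 2, the allowed l_f values are {2}.
For l_f = 2: m_f ∈ {m_i−1, m_i, m_i+1} ∩ [−2, 2] = {2} → 1 state.
Total: 1.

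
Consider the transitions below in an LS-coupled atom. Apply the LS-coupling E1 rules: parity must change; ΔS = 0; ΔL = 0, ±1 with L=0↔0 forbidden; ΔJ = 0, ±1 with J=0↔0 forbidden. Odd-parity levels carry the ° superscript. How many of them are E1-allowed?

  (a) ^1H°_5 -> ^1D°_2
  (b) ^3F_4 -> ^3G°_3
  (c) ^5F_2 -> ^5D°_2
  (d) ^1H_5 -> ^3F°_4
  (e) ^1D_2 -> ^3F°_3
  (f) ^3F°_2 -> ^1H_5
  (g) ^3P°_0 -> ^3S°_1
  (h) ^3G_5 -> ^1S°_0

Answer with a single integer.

2

(a) forbidden (parity, ΔL, ΔJ fail)
(b) allowed
(c) allowed
(d) forbidden (ΔS, ΔL fail)
(e) forbidden (ΔS fails)
(f) forbidden (ΔS, ΔL, ΔJ fail)
(g) forbidden (parity fails)
(h) forbidden (ΔS, ΔL, ΔJ fail)
Total allowed: 2 of 8.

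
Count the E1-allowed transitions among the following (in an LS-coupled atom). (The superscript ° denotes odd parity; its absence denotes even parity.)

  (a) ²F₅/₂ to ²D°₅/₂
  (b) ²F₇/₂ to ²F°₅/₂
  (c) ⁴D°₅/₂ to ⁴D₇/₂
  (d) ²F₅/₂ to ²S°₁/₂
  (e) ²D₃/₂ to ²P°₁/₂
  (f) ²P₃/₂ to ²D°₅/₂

(a) allowed
(b) allowed
(c) allowed
(d) forbidden (ΔL, ΔJ fail)
(e) allowed
(f) allowed
Total allowed: 5 of 6.

5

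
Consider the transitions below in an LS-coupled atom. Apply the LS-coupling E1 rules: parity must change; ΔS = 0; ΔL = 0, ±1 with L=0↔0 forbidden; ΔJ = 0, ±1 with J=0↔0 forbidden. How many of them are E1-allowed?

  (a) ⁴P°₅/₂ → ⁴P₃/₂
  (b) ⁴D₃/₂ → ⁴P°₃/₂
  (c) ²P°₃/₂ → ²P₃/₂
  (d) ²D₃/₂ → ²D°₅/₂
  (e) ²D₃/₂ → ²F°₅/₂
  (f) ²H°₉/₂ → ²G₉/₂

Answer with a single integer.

(a) allowed
(b) allowed
(c) allowed
(d) allowed
(e) allowed
(f) allowed
Total allowed: 6 of 6.

6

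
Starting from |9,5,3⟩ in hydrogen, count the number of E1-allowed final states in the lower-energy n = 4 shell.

E1 requires l_f ∈ {4, 6}, but neither lies in [0, 3], so no final state is reachable.
Total: 0.

0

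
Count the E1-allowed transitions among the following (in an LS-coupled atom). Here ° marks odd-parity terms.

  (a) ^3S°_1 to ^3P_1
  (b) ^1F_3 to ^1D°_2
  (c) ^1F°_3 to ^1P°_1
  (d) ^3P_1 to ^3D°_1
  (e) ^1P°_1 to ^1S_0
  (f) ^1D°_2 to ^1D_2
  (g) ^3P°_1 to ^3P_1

6

(a) allowed
(b) allowed
(c) forbidden (parity, ΔL, ΔJ fail)
(d) allowed
(e) allowed
(f) allowed
(g) allowed
Total allowed: 6 of 7.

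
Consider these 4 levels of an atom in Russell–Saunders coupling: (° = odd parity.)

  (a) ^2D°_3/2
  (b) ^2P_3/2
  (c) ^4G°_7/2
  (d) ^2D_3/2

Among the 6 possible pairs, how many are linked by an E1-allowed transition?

(a)–(b): allowed.
(a)–(c): forbidden (parity, ΔS, ΔL, ΔJ).
(a)–(d): allowed.
(b)–(c): forbidden (ΔS, ΔL, ΔJ).
(b)–(d): forbidden (parity).
(c)–(d): forbidden (ΔS, ΔL, ΔJ).
Allowed pairs: 2 of 6.

2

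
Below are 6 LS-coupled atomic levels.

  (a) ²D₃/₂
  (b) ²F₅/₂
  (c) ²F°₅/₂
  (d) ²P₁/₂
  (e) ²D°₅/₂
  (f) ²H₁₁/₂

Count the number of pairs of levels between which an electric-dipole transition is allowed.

4

(a)–(b): forbidden (parity).
(a)–(c): allowed.
(a)–(d): forbidden (parity).
(a)–(e): allowed.
(a)–(f): forbidden (parity, ΔL, ΔJ).
(b)–(c): allowed.
(b)–(d): forbidden (parity, ΔL, ΔJ).
(b)–(e): allowed.
(b)–(f): forbidden (parity, ΔL, ΔJ).
(c)–(d): forbidden (ΔL, ΔJ).
(c)–(e): forbidden (parity).
(c)–(f): forbidden (ΔL, ΔJ).
(d)–(e): forbidden (ΔJ).
(d)–(f): forbidden (parity, ΔL, ΔJ).
(e)–(f): forbidden (ΔL, ΔJ).
Allowed pairs: 4 of 15.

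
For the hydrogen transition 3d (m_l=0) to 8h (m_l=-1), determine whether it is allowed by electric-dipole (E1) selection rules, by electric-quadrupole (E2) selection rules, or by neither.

Δl = 5 − 2 = +3; l_i + l_f = 7.
Δm_l = -1.
E1 (Δl = ±1, |Δm_l| ≤ 1): not satisfied.
E2 (Δl = 0,±2, l_i+l_f ≥ 2, |Δm_l| ≤ 2): not satisfied.

neither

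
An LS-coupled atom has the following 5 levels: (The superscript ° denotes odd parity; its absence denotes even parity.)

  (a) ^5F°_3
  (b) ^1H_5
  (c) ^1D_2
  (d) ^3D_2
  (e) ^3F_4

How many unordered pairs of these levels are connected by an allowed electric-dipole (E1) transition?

(a)–(b): forbidden (ΔS, ΔL, ΔJ).
(a)–(c): forbidden (ΔS).
(a)–(d): forbidden (ΔS).
(a)–(e): forbidden (ΔS).
(b)–(c): forbidden (parity, ΔL, ΔJ).
(b)–(d): forbidden (parity, ΔS, ΔL, ΔJ).
(b)–(e): forbidden (parity, ΔS, ΔL).
(c)–(d): forbidden (parity, ΔS).
(c)–(e): forbidden (parity, ΔS, ΔJ).
(d)–(e): forbidden (parity, ΔJ).
Allowed pairs: 0 of 10.

0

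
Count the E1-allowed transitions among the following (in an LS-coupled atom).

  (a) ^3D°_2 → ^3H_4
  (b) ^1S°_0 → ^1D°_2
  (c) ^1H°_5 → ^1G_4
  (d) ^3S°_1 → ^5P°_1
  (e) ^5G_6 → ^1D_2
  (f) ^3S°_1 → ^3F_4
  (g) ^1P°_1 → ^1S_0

2

(a) forbidden (ΔL, ΔJ fail)
(b) forbidden (parity, ΔL, ΔJ fail)
(c) allowed
(d) forbidden (parity, ΔS fail)
(e) forbidden (parity, ΔS, ΔL, ΔJ fail)
(f) forbidden (ΔL, ΔJ fail)
(g) allowed
Total allowed: 2 of 7.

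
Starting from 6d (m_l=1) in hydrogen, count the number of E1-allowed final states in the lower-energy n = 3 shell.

2

E1 requires Δl = ±1, so l_f ∈ {1, 3}; with 0 ≤ l_f ≤ n_f−1 = 2, the allowed l_f values are {1}.
For l_f = 1: m_f ∈ {m_i−1, m_i, m_i+1} ∩ [−1, 1] = {0, 1} → 2 states.
Total: 2.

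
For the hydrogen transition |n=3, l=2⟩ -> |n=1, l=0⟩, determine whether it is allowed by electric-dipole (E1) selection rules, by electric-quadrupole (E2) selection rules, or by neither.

Δl = 0 − 2 = -2; l_i + l_f = 2.
E1 (Δl = ±1): not satisfied.
E2 (Δl = 0,±2, l_i+l_f ≥ 2): satisfied.

E2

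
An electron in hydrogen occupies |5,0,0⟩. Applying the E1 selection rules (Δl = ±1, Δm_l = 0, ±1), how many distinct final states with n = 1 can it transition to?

0

E1 requires l_f ∈ {-1, 1}, but neither lies in [0, 0], so no final state is reachable.
Total: 0.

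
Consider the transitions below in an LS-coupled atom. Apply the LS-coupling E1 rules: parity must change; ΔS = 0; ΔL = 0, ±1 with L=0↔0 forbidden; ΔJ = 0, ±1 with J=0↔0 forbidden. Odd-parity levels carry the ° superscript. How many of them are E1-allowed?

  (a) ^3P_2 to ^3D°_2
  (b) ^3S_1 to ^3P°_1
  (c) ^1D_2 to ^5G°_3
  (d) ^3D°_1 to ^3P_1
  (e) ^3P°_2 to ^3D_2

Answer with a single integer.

4

(a) allowed
(b) allowed
(c) forbidden (ΔS, ΔL fail)
(d) allowed
(e) allowed
Total allowed: 4 of 5.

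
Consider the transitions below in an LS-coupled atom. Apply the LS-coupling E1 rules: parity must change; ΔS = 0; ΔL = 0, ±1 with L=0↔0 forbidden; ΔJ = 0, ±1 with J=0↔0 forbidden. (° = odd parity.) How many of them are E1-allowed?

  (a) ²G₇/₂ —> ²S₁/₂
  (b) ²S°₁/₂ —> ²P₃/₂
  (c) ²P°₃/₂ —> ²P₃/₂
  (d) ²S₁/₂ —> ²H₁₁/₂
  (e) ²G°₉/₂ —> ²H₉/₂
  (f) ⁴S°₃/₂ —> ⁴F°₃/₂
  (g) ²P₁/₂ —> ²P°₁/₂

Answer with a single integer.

(a) forbidden (parity, ΔL, ΔJ fail)
(b) allowed
(c) allowed
(d) forbidden (parity, ΔL, ΔJ fail)
(e) allowed
(f) forbidden (parity, ΔL fail)
(g) allowed
Total allowed: 4 of 7.

4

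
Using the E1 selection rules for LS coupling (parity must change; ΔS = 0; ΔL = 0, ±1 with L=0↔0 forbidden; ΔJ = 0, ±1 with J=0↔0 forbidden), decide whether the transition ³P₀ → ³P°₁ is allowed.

allowed

Parity must change: even → odd — passes.
ΔS = 0: S: 1 → 1 — passes.
ΔL = 0, ±1 (not L=0↔0): L: 1 → 1, ΔL = +0 — passes.
ΔJ = 0, ±1 (not J=0↔0): J: 0 → 1, ΔJ = +1 — passes.
All four E1 rules are satisfied.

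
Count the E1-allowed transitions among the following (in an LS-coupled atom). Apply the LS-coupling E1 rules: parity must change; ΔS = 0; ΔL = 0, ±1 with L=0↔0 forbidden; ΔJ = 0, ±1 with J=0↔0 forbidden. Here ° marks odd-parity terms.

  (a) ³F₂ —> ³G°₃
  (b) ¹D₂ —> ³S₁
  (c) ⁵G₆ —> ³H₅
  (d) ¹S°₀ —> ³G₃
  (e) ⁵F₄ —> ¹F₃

1

(a) allowed
(b) forbidden (parity, ΔS, ΔL fail)
(c) forbidden (parity, ΔS fail)
(d) forbidden (ΔS, ΔL, ΔJ fail)
(e) forbidden (parity, ΔS fail)
Total allowed: 1 of 5.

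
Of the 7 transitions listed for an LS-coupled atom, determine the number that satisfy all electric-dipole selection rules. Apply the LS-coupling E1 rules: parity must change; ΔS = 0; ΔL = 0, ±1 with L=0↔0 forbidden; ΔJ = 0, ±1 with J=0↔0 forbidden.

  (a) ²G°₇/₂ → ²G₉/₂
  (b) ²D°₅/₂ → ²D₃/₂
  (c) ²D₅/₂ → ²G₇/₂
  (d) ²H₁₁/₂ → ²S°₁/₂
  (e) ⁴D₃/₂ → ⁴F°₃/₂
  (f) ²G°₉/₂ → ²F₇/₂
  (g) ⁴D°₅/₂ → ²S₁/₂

(a) allowed
(b) allowed
(c) forbidden (parity, ΔL fail)
(d) forbidden (ΔL, ΔJ fail)
(e) allowed
(f) allowed
(g) forbidden (ΔS, ΔL, ΔJ fail)
Total allowed: 4 of 7.

4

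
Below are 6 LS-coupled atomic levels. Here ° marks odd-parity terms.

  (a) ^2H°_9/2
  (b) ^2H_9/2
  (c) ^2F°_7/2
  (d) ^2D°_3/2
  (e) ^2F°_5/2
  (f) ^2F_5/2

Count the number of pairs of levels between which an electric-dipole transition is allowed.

4

(a)–(b): allowed.
(a)–(c): forbidden (parity, ΔL).
(a)–(d): forbidden (parity, ΔL, ΔJ).
(a)–(e): forbidden (parity, ΔL, ΔJ).
(a)–(f): forbidden (ΔL, ΔJ).
(b)–(c): forbidden (ΔL).
(b)–(d): forbidden (ΔL, ΔJ).
(b)–(e): forbidden (ΔL, ΔJ).
(b)–(f): forbidden (parity, ΔL, ΔJ).
(c)–(d): forbidden (parity, ΔJ).
(c)–(e): forbidden (parity).
(c)–(f): allowed.
(d)–(e): forbidden (parity).
(d)–(f): allowed.
(e)–(f): allowed.
Allowed pairs: 4 of 15.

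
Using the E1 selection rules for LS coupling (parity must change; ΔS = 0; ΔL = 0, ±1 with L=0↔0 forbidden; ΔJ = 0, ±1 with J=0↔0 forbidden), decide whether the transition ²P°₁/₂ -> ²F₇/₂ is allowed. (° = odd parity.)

forbidden

Reading off the term symbols: S 1/2→1/2, L 1→3, J 1/2→7/2, parity odd→even.
Parity must change: odd → even — passes.
ΔL = 0, ±1 (not L=0↔0): L: 1 → 3, ΔL = +2 — fails.
ΔJ = 0, ±1 (not J=0↔0): J: 1/2 → 7/2, ΔJ = +3 — fails.
ΔS = 0: S: 1/2 → 1/2 — passes.
Rule(s) violated: ΔL, ΔJ.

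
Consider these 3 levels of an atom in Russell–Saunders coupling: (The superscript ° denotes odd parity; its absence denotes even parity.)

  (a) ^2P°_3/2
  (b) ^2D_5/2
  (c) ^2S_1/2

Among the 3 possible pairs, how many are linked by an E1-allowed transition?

2

(a)–(b): allowed.
(a)–(c): allowed.
(b)–(c): forbidden (parity, ΔL, ΔJ).
Allowed pairs: 2 of 3.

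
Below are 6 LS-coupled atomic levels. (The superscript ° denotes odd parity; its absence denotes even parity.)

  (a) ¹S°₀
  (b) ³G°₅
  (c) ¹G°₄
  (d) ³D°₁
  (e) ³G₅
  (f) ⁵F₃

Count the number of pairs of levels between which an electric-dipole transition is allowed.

1

(a)–(b): forbidden (parity, ΔS, ΔL, ΔJ).
(a)–(c): forbidden (parity, ΔL, ΔJ).
(a)–(d): forbidden (parity, ΔS, ΔL).
(a)–(e): forbidden (ΔS, ΔL, ΔJ).
(a)–(f): forbidden (ΔS, ΔL, ΔJ).
(b)–(c): forbidden (parity, ΔS).
(b)–(d): forbidden (parity, ΔL, ΔJ).
(b)–(e): allowed.
(b)–(f): forbidden (ΔS, ΔJ).
(c)–(d): forbidden (parity, ΔS, ΔL, ΔJ).
(c)–(e): forbidden (ΔS).
(c)–(f): forbidden (ΔS).
(d)–(e): forbidden (ΔL, ΔJ).
(d)–(f): forbidden (ΔS, ΔJ).
(e)–(f): forbidden (parity, ΔS, ΔJ).
Allowed pairs: 1 of 15.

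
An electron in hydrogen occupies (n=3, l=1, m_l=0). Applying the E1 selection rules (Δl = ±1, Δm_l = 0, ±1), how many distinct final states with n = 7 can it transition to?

4

E1 requires Δl = ±1, so l_f ∈ {0, 2}; with 0 ≤ l_f ≤ n_f−1 = 6, the allowed l_f values are {0, 2}.
For l_f = 0: m_f ∈ {m_i−1, m_i, m_i+1} ∩ [−0, 0] = {0} → 1 state.
For l_f = 2: m_f ∈ {m_i−1, m_i, m_i+1} ∩ [−2, 2] = {-1, 0, 1} → 3 states.
Total: 4.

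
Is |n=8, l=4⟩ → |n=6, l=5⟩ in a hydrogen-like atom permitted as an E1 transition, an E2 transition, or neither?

E1

Δl = 5 − 4 = +1; l_i + l_f = 9.
E1 (Δl = ±1): satisfied.
E2 (Δl = 0,±2, l_i+l_f ≥ 2): not satisfied.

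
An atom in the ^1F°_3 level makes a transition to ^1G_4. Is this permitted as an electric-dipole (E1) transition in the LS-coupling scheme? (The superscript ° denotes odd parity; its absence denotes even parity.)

Parity must change: odd → even — passes.
ΔS = 0: S: 0 → 0 — passes.
ΔL = 0, ±1 (not L=0↔0): L: 3 → 4, ΔL = +1 — passes.
ΔJ = 0, ±1 (not J=0↔0): J: 3 → 4, ΔJ = +1 — passes.
All four E1 rules are satisfied.

allowed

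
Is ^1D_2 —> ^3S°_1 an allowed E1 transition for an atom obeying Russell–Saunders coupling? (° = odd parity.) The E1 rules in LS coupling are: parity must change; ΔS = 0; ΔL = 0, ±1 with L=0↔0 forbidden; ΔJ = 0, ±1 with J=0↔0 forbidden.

forbidden

Reading off the term symbols: S 0→1, L 2→0, J 2→1, parity even→odd.
ΔS = 0: S: 0 → 1 — fails.
Parity must change: even → odd — passes.
ΔJ = 0, ±1 (not J=0↔0): J: 2 → 1, ΔJ = -1 — passes.
ΔL = 0, ±1 (not L=0↔0): L: 2 → 0, ΔL = -2 — fails.
Rule(s) violated: ΔS, ΔL.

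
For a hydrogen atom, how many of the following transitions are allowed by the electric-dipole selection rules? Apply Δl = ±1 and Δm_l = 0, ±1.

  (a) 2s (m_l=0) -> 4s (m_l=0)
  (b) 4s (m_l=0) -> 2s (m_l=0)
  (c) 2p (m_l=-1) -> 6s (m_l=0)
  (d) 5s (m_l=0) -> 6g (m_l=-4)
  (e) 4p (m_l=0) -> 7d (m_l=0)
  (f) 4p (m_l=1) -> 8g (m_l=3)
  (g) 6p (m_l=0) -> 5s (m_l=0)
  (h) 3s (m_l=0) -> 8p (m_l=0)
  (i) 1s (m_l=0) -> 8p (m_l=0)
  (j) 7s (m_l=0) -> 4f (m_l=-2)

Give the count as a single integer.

(a) forbidden — Δl = +0 (E1 requires Δl = ±1)
(b) forbidden — Δl = +0 (E1 requires Δl = ±1)
(c) allowed
(d) forbidden — Δl = +4 (E1 requires Δl = ±1); Δm_l = -4 (E1 requires Δm_l = 0, ±1)
(e) allowed
(f) forbidden — Δl = +3 (E1 requires Δl = ±1); Δm_l = +2 (E1 requires Δm_l = 0, ±1)
(g) allowed
(h) allowed
(i) allowed
(j) forbidden — Δl = +3 (E1 requires Δl = ±1); Δm_l = -2 (E1 requires Δm_l = 0, ±1)
Total allowed: 5 of 10.

5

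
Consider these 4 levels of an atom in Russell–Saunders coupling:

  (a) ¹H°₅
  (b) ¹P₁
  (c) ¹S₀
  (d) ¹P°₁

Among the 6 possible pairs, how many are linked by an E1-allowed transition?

(a)–(b): forbidden (ΔL, ΔJ).
(a)–(c): forbidden (ΔL, ΔJ).
(a)–(d): forbidden (parity, ΔL, ΔJ).
(b)–(c): forbidden (parity).
(b)–(d): allowed.
(c)–(d): allowed.
Allowed pairs: 2 of 6.

2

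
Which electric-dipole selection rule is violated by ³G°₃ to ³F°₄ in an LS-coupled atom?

Initial level: S=1, L=4, J=3, parity odd. Final level: S=1, L=3, J=4, parity odd.
ΔJ = 0, ±1 (not J=0↔0): J: 3 → 4, ΔJ = +1 — ✓.
ΔL = 0, ±1 (not L=0↔0): L: 4 → 3, ΔL = -1 — ✓.
ΔS = 0: S: 1 → 1 — ✓.
Parity must change: odd → odd — ✗.

parity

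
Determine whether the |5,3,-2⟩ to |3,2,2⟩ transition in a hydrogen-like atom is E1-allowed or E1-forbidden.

l: 3 → 2 (Δl = -1). Δl = ±1 ✓.
Δm_l = 2 − (-2) = +4. E1 requires Δm_l = 0, ±1: ✗.
The transition is electric-dipole forbidden.

forbidden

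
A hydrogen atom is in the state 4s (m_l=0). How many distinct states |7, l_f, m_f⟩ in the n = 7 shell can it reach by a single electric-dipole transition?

E1 requires Δl = ±1, so l_f ∈ {-1, 1}; with 0 ≤ l_f ≤ n_f−1 = 6, the allowed l_f values are {1}.
For l_f = 1: m_f ∈ {m_i−1, m_i, m_i+1} ∩ [−1, 1] = {-1, 0, 1} → 3 states.
Total: 3.

3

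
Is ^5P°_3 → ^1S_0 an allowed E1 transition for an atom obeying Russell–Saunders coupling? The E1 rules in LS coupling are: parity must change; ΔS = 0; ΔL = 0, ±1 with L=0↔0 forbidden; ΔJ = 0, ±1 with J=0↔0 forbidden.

Initial level: S=2, L=1, J=3, parity odd. Final level: S=0, L=0, J=0, parity even.
ΔL = 0, ±1 (not L=0↔0): L: 1 → 0, ΔL = -1 — passes.
Parity must change: odd → even — passes.
ΔS = 0: S: 2 → 0 — fails.
ΔJ = 0, ±1 (not J=0↔0): J: 3 → 0, ΔJ = -3 — fails.
Rule(s) violated: ΔS, ΔJ.

forbidden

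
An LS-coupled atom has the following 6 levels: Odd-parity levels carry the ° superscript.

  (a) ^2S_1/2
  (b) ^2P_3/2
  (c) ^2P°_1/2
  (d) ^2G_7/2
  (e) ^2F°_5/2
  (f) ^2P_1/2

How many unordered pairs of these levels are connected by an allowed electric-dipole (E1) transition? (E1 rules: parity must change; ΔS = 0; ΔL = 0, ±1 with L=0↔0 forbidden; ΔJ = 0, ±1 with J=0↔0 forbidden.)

(a)–(b): forbidden (parity).
(a)–(c): allowed.
(a)–(d): forbidden (parity, ΔL, ΔJ).
(a)–(e): forbidden (ΔL, ΔJ).
(a)–(f): forbidden (parity).
(b)–(c): allowed.
(b)–(d): forbidden (parity, ΔL, ΔJ).
(b)–(e): forbidden (ΔL).
(b)–(f): forbidden (parity).
(c)–(d): forbidden (ΔL, ΔJ).
(c)–(e): forbidden (parity, ΔL, ΔJ).
(c)–(f): allowed.
(d)–(e): allowed.
(d)–(f): forbidden (parity, ΔL, ΔJ).
(e)–(f): forbidden (ΔL, ΔJ).
Allowed pairs: 4 of 15.

4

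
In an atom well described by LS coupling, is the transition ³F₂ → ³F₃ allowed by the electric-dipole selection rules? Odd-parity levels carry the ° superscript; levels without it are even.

forbidden

Initial level: S=1, L=3, J=2, parity even. Final level: S=1, L=3, J=3, parity even.
ΔS = 0: S: 1 → 1 — ✓.
ΔL = 0, ±1 (not L=0↔0): L: 3 → 3, ΔL = +0 — ✓.
Parity must change: even → even — ✗.
ΔJ = 0, ±1 (not J=0↔0): J: 2 → 3, ΔJ = +1 — ✓.
Rule(s) violated: parity.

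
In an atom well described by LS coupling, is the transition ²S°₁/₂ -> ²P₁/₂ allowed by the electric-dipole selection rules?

allowed

Initial level: S=1/2, L=0, J=1/2, parity odd. Final level: S=1/2, L=1, J=1/2, parity even.
Parity must change: odd → even — passes.
ΔJ = 0, ±1 (not J=0↔0): J: 1/2 → 1/2, ΔJ = +0 — passes.
ΔL = 0, ±1 (not L=0↔0): L: 0 → 1, ΔL = +1 — passes.
ΔS = 0: S: 1/2 → 1/2 — passes.
All four E1 rules are satisfied.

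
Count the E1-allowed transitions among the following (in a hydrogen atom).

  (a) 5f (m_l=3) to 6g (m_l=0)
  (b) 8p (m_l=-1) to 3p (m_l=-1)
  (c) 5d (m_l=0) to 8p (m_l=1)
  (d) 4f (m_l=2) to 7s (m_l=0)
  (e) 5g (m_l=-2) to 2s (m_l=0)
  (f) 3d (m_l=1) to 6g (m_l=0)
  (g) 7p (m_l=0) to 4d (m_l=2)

(a) forbidden — Δm_l = -3 (E1 requires Δm_l = 0, ±1)
(b) forbidden — Δl = +0 (E1 requires Δl = ±1)
(c) allowed
(d) forbidden — Δl = -3 (E1 requires Δl = ±1); Δm_l = -2 (E1 requires Δm_l = 0, ±1)
(e) forbidden — Δl = -4 (E1 requires Δl = ±1); Δm_l = +2 (E1 requires Δm_l = 0, ±1)
(f) forbidden — Δl = +2 (E1 requires Δl = ±1)
(g) forbidden — Δm_l = +2 (E1 requires Δm_l = 0, ±1)
Total allowed: 1 of 7.

1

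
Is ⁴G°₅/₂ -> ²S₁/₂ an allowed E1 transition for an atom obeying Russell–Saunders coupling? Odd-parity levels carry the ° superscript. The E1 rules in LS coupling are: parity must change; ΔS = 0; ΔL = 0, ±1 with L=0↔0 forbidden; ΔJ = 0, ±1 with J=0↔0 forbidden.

Parity must change: odd → even — ok.
ΔS = 0: S: 3/2 → 1/2 — fails.
ΔL = 0, ±1 (not L=0↔0): L: 4 → 0, ΔL = -4 — fails.
ΔJ = 0, ±1 (not J=0↔0): J: 5/2 → 1/2, ΔJ = -2 — fails.
Rule(s) violated: ΔS, ΔL, ΔJ.

forbidden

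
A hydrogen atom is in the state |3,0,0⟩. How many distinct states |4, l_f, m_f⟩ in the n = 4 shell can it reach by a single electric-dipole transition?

3

E1 requires Δl = ±1, so l_f ∈ {-1, 1}; with 0 ≤ l_f ≤ n_f−1 = 3, the allowed l_f values are {1}.
For l_f = 1: m_f ∈ {m_i−1, m_i, m_i+1} ∩ [−1, 1] = {-1, 0, 1} → 3 states.
Total: 3.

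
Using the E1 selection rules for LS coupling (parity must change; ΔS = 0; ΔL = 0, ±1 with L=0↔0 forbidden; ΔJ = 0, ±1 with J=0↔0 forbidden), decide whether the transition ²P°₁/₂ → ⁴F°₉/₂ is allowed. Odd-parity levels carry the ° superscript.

Reading off the term symbols: S 1/2→3/2, L 1→3, J 1/2→9/2, parity odd→odd.
ΔS = 0: S: 1/2 → 3/2 — ✗.
ΔJ = 0, ±1 (not J=0↔0): J: 1/2 → 9/2, ΔJ = +4 — ✗.
ΔL = 0, ±1 (not L=0↔0): L: 1 → 3, ΔL = +2 — ✗.
Parity must change: odd → odd — ✗.
Rule(s) violated: parity, ΔS, ΔL, ΔJ.

forbidden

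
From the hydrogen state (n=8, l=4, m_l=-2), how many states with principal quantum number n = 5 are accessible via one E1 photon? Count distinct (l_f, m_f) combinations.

3

E1 requires Δl = ±1, so l_f ∈ {3, 5}; with 0 ≤ l_f ≤ n_f−1 = 4, the allowed l_f values are {3}.
For l_f = 3: m_f ∈ {m_i−1, m_i, m_i+1} ∩ [−3, 3] = {-3, -2, -1} → 3 states.
Total: 3.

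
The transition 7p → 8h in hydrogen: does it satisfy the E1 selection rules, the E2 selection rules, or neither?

neither

Δl = 5 − 1 = +4; l_i + l_f = 6.
E1 (Δl = ±1): not satisfied.
E2 (Δl = 0,±2, l_i+l_f ≥ 2): not satisfied.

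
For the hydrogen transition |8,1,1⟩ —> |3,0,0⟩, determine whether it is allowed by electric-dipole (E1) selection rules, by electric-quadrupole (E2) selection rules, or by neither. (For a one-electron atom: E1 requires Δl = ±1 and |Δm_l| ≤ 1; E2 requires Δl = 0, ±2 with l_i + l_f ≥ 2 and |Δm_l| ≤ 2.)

E1

Δl = 0 − 1 = -1; l_i + l_f = 1.
Δm_l = -1.
E1 (Δl = ±1, |Δm_l| ≤ 1): satisfied.
E2 (Δl = 0,±2, l_i+l_f ≥ 2, |Δm_l| ≤ 2): not satisfied.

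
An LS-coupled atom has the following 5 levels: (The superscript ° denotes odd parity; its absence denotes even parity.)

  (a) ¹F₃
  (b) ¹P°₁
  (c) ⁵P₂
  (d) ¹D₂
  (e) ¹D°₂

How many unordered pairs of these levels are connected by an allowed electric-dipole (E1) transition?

(a)–(b): forbidden (ΔL, ΔJ).
(a)–(c): forbidden (parity, ΔS, ΔL).
(a)–(d): forbidden (parity).
(a)–(e): allowed.
(b)–(c): forbidden (ΔS).
(b)–(d): allowed.
(b)–(e): forbidden (parity).
(c)–(d): forbidden (parity, ΔS).
(c)–(e): forbidden (ΔS).
(d)–(e): allowed.
Allowed pairs: 3 of 10.

3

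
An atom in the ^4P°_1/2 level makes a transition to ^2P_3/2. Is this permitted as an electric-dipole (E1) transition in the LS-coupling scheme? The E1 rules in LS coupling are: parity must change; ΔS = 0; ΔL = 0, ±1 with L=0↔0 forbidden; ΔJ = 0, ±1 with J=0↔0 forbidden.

Parity must change: odd → even — ok.
ΔS = 0: S: 3/2 → 1/2 — fails.
ΔL = 0, ±1 (not L=0↔0): L: 1 → 1, ΔL = +0 — ok.
ΔJ = 0, ±1 (not J=0↔0): J: 1/2 → 3/2, ΔJ = +1 — ok.
Rule(s) violated: ΔS.

forbidden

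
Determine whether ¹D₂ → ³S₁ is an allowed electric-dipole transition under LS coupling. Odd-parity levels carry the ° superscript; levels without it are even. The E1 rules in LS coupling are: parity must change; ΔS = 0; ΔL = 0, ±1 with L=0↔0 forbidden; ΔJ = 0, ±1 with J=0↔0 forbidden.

forbidden

Reading off the term symbols: S 0→1, L 2→0, J 2→1, parity even→even.
Parity must change: even → even — violated.
ΔS = 0: S: 0 → 1 — violated.
ΔL = 0, ±1 (not L=0↔0): L: 2 → 0, ΔL = -2 — violated.
ΔJ = 0, ±1 (not J=0↔0): J: 2 → 1, ΔJ = -1 — satisfied.
Rule(s) violated: parity, ΔS, ΔL.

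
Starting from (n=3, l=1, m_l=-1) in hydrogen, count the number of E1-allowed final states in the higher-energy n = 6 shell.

E1 requires Δl = ±1, so l_f ∈ {0, 2}; with 0 ≤ l_f ≤ n_f−1 = 5, the allowed l_f values are {0, 2}.
For l_f = 0: m_f ∈ {m_i−1, m_i, m_i+1} ∩ [−0, 0] = {0} → 1 state.
For l_f = 2: m_f ∈ {m_i−1, m_i, m_i+1} ∩ [−2, 2] = {-2, -1, 0} → 3 states.
Total: 4.

4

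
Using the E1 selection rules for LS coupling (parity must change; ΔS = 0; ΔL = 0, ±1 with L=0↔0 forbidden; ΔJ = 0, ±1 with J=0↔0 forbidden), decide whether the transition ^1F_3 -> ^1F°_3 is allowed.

Parity must change: even → odd — satisfied.
ΔS = 0: S: 0 → 0 — satisfied.
ΔL = 0, ±1 (not L=0↔0): L: 3 → 3, ΔL = +0 — satisfied.
ΔJ = 0, ±1 (not J=0↔0): J: 3 → 3, ΔJ = +0 — satisfied.
All four E1 rules are satisfied.

allowed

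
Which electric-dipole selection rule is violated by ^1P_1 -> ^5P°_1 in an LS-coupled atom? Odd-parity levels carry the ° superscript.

Reading off the term symbols: S 0→2, L 1→1, J 1→1, parity even→odd.
ΔS = 0: S: 0 → 2 — fails.
ΔJ = 0, ±1 (not J=0↔0): J: 1 → 1, ΔJ = +0 — passes.
Parity must change: even → odd — passes.
ΔL = 0, ±1 (not L=0↔0): L: 1 → 1, ΔL = +0 — passes.

the ΔS = 0 rule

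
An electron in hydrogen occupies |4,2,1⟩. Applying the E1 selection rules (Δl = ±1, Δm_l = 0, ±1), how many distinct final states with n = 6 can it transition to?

E1 requires Δl = ±1, so l_f ∈ {1, 3}; with 0 ≤ l_f ≤ n_f−1 = 5, the allowed l_f values are {1, 3}.
For l_f = 1: m_f ∈ {m_i−1, m_i, m_i+1} ∩ [−1, 1] = {0, 1} → 2 states.
For l_f = 3: m_f ∈ {m_i−1, m_i, m_i+1} ∩ [−3, 3] = {0, 1, 2} → 3 states.
Total: 5.

5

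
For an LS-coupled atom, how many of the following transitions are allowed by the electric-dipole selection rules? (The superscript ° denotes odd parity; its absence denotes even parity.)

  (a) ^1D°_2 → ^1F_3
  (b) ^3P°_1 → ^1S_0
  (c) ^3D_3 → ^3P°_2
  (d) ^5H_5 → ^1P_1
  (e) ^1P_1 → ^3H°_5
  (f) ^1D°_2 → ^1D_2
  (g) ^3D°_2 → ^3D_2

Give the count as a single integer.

(a) allowed
(b) forbidden (ΔS fails)
(c) allowed
(d) forbidden (parity, ΔS, ΔL, ΔJ fail)
(e) forbidden (ΔS, ΔL, ΔJ fail)
(f) allowed
(g) allowed
Total allowed: 4 of 7.

4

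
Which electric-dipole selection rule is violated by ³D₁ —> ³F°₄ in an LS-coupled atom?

Reading off the term symbols: S 1→1, L 2→3, J 1→4, parity even→odd.
Parity must change: even → odd — ok.
ΔS = 0: S: 1 → 1 — ok.
ΔL = 0, ±1 (not L=0↔0): L: 2 → 3, ΔL = +1 — ok.
ΔJ = 0, ±1 (not J=0↔0): J: 1 → 4, ΔJ = +3 — fails.

the ΔJ = 0, ±1 rule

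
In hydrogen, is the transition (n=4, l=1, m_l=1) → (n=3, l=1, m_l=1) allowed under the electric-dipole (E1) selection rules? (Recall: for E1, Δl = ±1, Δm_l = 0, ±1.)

l: 1 → 1 (Δl = +0). Δl = ±1 fails.
m_l: 1 → 1 (Δm_l = +0). |Δm_l| ≤ 1 ok.
The transition is electric-dipole forbidden.

forbidden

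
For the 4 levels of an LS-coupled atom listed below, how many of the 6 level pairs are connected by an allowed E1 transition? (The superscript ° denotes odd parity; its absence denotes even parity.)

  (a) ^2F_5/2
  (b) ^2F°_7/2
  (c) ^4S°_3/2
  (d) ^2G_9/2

2

(a)–(b): allowed.
(a)–(c): forbidden (ΔS, ΔL).
(a)–(d): forbidden (parity, ΔJ).
(b)–(c): forbidden (parity, ΔS, ΔL, ΔJ).
(b)–(d): allowed.
(c)–(d): forbidden (ΔS, ΔL, ΔJ).
Allowed pairs: 2 of 6.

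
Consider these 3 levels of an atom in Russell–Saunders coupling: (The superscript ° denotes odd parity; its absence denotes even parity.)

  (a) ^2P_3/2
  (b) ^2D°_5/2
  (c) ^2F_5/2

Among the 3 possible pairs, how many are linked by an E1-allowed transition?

(a)–(b): allowed.
(a)–(c): forbidden (parity, ΔL).
(b)–(c): allowed.
Allowed pairs: 2 of 3.

2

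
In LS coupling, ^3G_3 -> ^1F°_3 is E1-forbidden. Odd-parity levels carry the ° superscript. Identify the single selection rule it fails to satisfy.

the ΔS = 0 rule

Reading off the term symbols: S 1→0, L 4→3, J 3→3, parity even→odd.
ΔJ = 0, ±1 (not J=0↔0): J: 3 → 3, ΔJ = +0 — ✓.
ΔS = 0: S: 1 → 0 — ✗.
Parity must change: even → odd — ✓.
ΔL = 0, ±1 (not L=0↔0): L: 4 → 3, ΔL = -1 — ✓.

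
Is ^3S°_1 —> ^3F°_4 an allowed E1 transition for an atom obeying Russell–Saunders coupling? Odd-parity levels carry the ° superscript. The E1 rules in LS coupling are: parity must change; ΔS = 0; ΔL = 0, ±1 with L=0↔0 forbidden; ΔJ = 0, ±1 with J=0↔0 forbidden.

forbidden

Parity must change: odd → odd — ✗.
ΔS = 0: S: 1 → 1 — ✓.
ΔL = 0, ±1 (not L=0↔0): L: 0 → 3, ΔL = +3 — ✗.
ΔJ = 0, ±1 (not J=0↔0): J: 1 → 4, ΔJ = +3 — ✗.
Rule(s) violated: parity, ΔL, ΔJ.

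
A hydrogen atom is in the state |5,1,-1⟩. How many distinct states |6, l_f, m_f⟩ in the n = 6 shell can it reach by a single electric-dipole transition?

E1 requires Δl = ±1, so l_f ∈ {0, 2}; with 0 ≤ l_f ≤ n_f−1 = 5, the allowed l_f values are {0, 2}.
For l_f = 0: m_f ∈ {m_i−1, m_i, m_i+1} ∩ [−0, 0] = {0} → 1 state.
For l_f = 2: m_f ∈ {m_i−1, m_i, m_i+1} ∩ [−2, 2] = {-2, -1, 0} → 3 states.
Total: 4.

4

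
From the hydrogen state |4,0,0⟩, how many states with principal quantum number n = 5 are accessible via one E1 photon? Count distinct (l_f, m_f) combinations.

3

E1 requires Δl = ±1, so l_f ∈ {-1, 1}; with 0 ≤ l_f ≤ n_f−1 = 4, the allowed l_f values are {1}.
For l_f = 1: m_f ∈ {m_i−1, m_i, m_i+1} ∩ [−1, 1] = {-1, 0, 1} → 3 states.
Total: 3.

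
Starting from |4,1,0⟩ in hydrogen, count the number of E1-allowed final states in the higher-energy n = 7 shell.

4

E1 requires Δl = ±1, so l_f ∈ {0, 2}; with 0 ≤ l_f ≤ n_f−1 = 6, the allowed l_f values are {0, 2}.
For l_f = 0: m_f ∈ {m_i−1, m_i, m_i+1} ∩ [−0, 0] = {0} → 1 state.
For l_f = 2: m_f ∈ {m_i−1, m_i, m_i+1} ∩ [−2, 2] = {-1, 0, 1} → 3 states.
Total: 4.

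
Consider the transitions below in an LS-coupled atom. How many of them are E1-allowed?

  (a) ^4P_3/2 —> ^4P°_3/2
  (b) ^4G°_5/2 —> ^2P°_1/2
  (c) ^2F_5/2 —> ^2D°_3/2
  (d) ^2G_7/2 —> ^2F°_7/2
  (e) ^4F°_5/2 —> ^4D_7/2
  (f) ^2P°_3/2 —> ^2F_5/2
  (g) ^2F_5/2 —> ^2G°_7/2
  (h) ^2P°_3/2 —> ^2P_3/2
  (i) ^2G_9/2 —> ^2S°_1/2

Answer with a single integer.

6

(a) allowed
(b) forbidden (parity, ΔS, ΔL, ΔJ fail)
(c) allowed
(d) allowed
(e) allowed
(f) forbidden (ΔL fails)
(g) allowed
(h) allowed
(i) forbidden (ΔL, ΔJ fail)
Total allowed: 6 of 9.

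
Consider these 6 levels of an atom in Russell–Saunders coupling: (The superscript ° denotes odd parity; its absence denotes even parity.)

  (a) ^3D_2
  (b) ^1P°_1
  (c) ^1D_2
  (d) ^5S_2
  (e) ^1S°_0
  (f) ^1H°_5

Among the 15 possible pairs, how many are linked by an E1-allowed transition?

(a)–(b): forbidden (ΔS).
(a)–(c): forbidden (parity, ΔS).
(a)–(d): forbidden (parity, ΔS, ΔL).
(a)–(e): forbidden (ΔS, ΔL, ΔJ).
(a)–(f): forbidden (ΔS, ΔL, ΔJ).
(b)–(c): allowed.
(b)–(d): forbidden (ΔS).
(b)–(e): forbidden (parity).
(b)–(f): forbidden (parity, ΔL, ΔJ).
(c)–(d): forbidden (parity, ΔS, ΔL).
(c)–(e): forbidden (ΔL, ΔJ).
(c)–(f): forbidden (ΔL, ΔJ).
(d)–(e): forbidden (ΔS, ΔL, ΔJ).
(d)–(f): forbidden (ΔS, ΔL, ΔJ).
(e)–(f): forbidden (parity, ΔL, ΔJ).
Allowed pairs: 1 of 15.

1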